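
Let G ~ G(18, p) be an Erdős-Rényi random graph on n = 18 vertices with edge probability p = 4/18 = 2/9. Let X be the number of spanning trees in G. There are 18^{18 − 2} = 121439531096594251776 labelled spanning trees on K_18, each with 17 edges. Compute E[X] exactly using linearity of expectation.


K_18 has 18^{18 − 2} = 121439531096594251776 labelled spanning trees.
For each such spanning tree H, let X_H = 1 if all 17 edges of H are present in G. Then P[X_H = 1] = p^{17} = (2/9)^{17} = 131072/16677181699666569.
By linearity: E[X] = Σ_H E[X_H] = 121439531096594251776 · p^{17} = 121439531096594251776 · 131072/16677181699666569 = 8589934592/9.
Numerically: E[X] ≈ 9.54437e+08.

E[X] = 121439531096594251776 · (2/9)^{17} = 8589934592/9 ≈ 9.54437e+08.


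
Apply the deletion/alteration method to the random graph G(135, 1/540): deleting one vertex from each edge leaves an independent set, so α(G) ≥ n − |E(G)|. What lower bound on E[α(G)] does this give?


E[|E(G)|] = C(135, 2)·p = 9045 · (1/540) = 67/4.
E[α(G)] ≥ n − E[|E(G)|] = 135 − 67/4 = 473/4.
Numerically: ≈ 118.2500.
(This is only a lower bound; the true E[α(G)] may be larger.)

E[α(G)] ≥ 473/4 ≈ 118.2500.


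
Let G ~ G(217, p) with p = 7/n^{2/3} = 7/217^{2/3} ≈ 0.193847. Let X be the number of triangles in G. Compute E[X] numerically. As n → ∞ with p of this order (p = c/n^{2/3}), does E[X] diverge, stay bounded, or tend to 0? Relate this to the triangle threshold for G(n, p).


Number of potential triangles: C(217, 3) = 1679580.
Each occurs with probability p³ ≈ (0.193847)³ ≈ 7.28407908e-03.
By linearity: E[X] = C(217, 3)·p³ ≈ 1679580 · 7.28407908e-03 ≈ 12234.193548.
Since α = 2/3 < 1, p = c/n^{2/3} ≫ 1/n is above the triangle threshold p ~ 1/n. Asymptotically E[X] ~ (c³/6)·n^{3(1−α)} = (7³/6)·n^{1} → ∞; triangles are abundant w.h.p.

E[X] ≈ 12234.193548; in regime p = Θ(1/n^{2/3}) E[X] diverges (above the triangle threshold p ~ 1/n).


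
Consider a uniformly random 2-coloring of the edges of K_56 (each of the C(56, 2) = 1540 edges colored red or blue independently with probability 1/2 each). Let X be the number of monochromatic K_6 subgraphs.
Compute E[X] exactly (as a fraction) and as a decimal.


Let X = Σ_S X_S over the C(56, 6) = 32468436 subsets S of size 6, where X_S = 1 if the K_6 on S is monochromatic.
For a fixed S, the K_6 on S has C(6, 2) = 15 edges. P[all 15 edges red] = (1/2)^15, and likewise for blue, so P[monochromatic] = 2·(1/2)^15 = 2^{1 − 15} = 1/16384.
By linearity of expectation: E[X] = C(56, 6) · 2^{1 − 15} = 32468436 · 1/16384 = 8117109/4096.
Numerically: E[X] ≈ 1981.7161.

E[X] = C(56,6)·2^(1−C(6,2)) = 8117109/4096 ≈ 1981.7161.


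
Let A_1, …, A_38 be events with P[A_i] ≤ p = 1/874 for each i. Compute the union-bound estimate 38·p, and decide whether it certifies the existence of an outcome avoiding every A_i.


Union bound: P[∪_{i=1}^{38} A_i] ≤ Σ_i P[A_i] ≤ 38·p = 38·(1/874) = 1/23.
Numerically: 1/23 ≈ 0.0434783.
Is 1/23 < 1? YES.
Since P[∪ A_i] ≤ 1/23 < 1, the complement has P[∩ A_i^c] ≥ 1 − 1/23 = 22/23 > 0, so some outcome avoids every A_i.

38·p = 1/23 ≈ 0.0434783; existence CERTIFIED by the union bound.


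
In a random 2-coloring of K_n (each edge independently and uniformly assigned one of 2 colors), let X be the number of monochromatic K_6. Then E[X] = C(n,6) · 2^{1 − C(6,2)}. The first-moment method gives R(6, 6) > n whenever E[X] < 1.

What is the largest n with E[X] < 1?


We need C(n, 6) · 2^{1 − 15} < 1, i.e. C(n, 6) < 2^{15 − 1} = 16384.
Check values of n near the boundary:
  n = 14: C(14, 6) = 3003; 3003 < 16384? YES
  n = 15: C(15, 6) = 5005; 5005 < 16384? YES
  n = 16: C(16, 6) = 8008; 8008 < 16384? YES
  n = 17: C(17, 6) = 12376; 12376 < 16384? YES
  n = 18: C(18, 6) = 18564; 18564 < 16384? NO
  n = 19: C(19, 6) = 27132; 27132 < 16384? NO
The largest n with C(n, 6) < 16384 is n = 17 (where E[X] = 1547/2048 ≈ 0.755). Hence R(6, 6) > 17, i.e. R(6, 6) ≥ 18.

Largest n = 17; hence R(6, 6) > 17.


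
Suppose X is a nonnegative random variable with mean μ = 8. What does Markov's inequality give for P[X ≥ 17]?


μ = E[X] = 8, a = 17.
Markov: P[X ≥ 17] ≤ μ/a = (8)/17 = 8/17.
Numerically: ≈ 0.471.
(Since a = 17 > μ = 8.000, the bound 8/17 is < 1 and informative.)

P[X ≥ 17] ≤ 8/17 ≈ 0.471.


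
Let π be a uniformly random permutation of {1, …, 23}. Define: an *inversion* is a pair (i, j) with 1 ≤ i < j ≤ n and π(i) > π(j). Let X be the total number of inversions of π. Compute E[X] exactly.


Write X = Σ X_I over the C(23, 2) = 253 pairs i < j, with X_I the indicator of one inversion.
There are 253 indicators.
For each fixed pair i < j, the values π(i) and π(j) are two distinct elements of {1, …, 23} in uniformly random order; by symmetry P[π(i) > π(j)] = 1/2.
By linearity: E[X] = 253 · (1/2) = C(23, 2) · (1/2) = 253/2 = 253/2 ≈ 126.500.

E[X] = 253/2 = 126.500.


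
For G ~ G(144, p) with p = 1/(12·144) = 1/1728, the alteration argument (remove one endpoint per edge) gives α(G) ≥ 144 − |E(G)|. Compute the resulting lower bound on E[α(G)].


E[|E(G)|] = C(144, 2)·p = 10296 · (1/1728) = 143/24.
E[α(G)] ≥ n − E[|E(G)|] = 144 − 143/24 = 3313/24.
Numerically: ≈ 138.041667.
(This is only a lower bound; the true E[α(G)] may be larger.)

E[α(G)] ≥ 3313/24 ≈ 138.041667.


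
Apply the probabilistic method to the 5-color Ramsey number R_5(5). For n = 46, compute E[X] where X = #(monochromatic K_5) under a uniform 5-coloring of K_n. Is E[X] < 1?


E[X] = C(46, 5) · 5^{1 − 10} = 1370754 · 5^{−9} = 1370754/1953125.
As a reduced fraction: E[X] = 1370754/1953125 ≈ 0.702.
Is E[X] < 1? YES.
Since E[X] < 1, there exists a 5-coloring of K_{46} with no monochromatic K_5; hence R_5(5) > 46.

E[X] = 1370754/1953125 ≈ 0.702; E[X] < 1, so R_5(5) > 46.


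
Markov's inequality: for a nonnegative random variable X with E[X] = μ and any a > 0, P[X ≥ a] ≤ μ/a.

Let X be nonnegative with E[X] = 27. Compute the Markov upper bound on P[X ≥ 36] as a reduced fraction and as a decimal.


μ = E[X] = 27, a = 36.
Markov: P[X ≥ 36] ≤ μ/a = (27)/36 = 3/4.
Numerically: ≈ 0.7500.
(Since a = 36 > μ = 27.0000, the bound 3/4 is < 1 and informative.)

P[X ≥ 36] ≤ 3/4 ≈ 0.7500.


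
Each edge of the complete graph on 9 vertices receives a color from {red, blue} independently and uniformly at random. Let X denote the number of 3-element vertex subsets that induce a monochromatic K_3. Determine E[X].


Let X = Σ_S X_S over the C(9, 3) = 84 subsets S of size 3, where X_S = 1 if the K_3 on S is monochromatic.
For a fixed S, the K_3 on S has C(3, 2) = 3 edges. P[all 3 edges red] = (1/2)^3, and likewise for blue, so P[monochromatic] = 2·(1/2)^3 = 2^{1 − 3} = 1/4.
Summing: E[X] = C(9, 3) · 2^{1 − 3} = 84 · 1/4 = 21.
Numerically: E[X] ≈ 21.000000.

E[X] = C(9,3)·2^(1−C(3,2)) = 21 ≈ 21.000000.


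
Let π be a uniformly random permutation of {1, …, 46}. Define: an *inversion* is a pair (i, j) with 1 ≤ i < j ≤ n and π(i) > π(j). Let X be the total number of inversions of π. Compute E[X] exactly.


Write X = Σ X_I over the C(46, 2) = 1035 pairs i < j, with X_I the indicator of one inversion.
There are 1035 indicators.
For each fixed pair i < j, the values π(i) and π(j) are two distinct elements of {1, …, 46} in uniformly random order; by symmetry P[π(i) > π(j)] = 1/2.
By linearity: E[X] = 1035 · (1/2) = C(46, 2) · (1/2) = 1035/2 = 1035/2 ≈ 517.5000.

E[X] = 1035/2 = 517.5000.


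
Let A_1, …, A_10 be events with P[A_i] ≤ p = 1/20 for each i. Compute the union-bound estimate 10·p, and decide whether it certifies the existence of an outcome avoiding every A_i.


Union bound: P[∪_{i=1}^{10} A_i] ≤ Σ_i P[A_i] ≤ 10·p = 10·(1/20) = 1/2.
Numerically: 1/2 ≈ 0.500000.
Is 1/2 < 1? YES.
Since P[∪ A_i] ≤ 1/2 < 1, the complement has P[∩ A_i^c] ≥ 1 − 1/2 = 1/2 > 0, so some outcome avoids every A_i.

10·p = 1/2 ≈ 0.500000; existence CERTIFIED by the union bound.


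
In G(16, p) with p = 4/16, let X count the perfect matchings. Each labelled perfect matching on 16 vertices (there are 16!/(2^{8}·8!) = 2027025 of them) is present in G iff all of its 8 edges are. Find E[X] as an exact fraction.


K_16 has 16!/(2^{8}·8!) = 2027025 labelled perfect matchings.
For each such perfect matching H, let X_H = 1 if all 8 edges of H are present in G. Then P[X_H = 1] = p^{8} = (1/4)^{8} = 1/65536.
By linearity of expectation: E[X] = Σ_H E[X_H] = 2027025 · p^{8} = 2027025 · 1/65536 = 2027025/65536.
Numerically: E[X] ≈ 30.9.

E[X] = 2027025 · (1/4)^{8} = 2027025/65536 ≈ 30.9.


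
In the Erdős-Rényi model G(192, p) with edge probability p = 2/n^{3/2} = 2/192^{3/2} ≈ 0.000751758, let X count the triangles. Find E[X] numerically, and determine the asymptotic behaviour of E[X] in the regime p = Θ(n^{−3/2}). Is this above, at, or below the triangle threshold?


Number of potential triangles: C(192, 3) = 1161280.
Each occurs with probability p³ ≈ (0.000751758)³ ≈ 4.24848861e-10.
By linearity: E[X] = C(192, 3)·p³ ≈ 1161280 · 4.24848861e-10 ≈ 0.000493.
Since α = 3/2 > 1, p = c/n^{3/2} = o(1/n) is below the triangle threshold p ~ 1/n. Asymptotically E[X] ~ (c³/6)·n^{3(1−α)} = (2³/6)·n^{-1.5} → 0, so by Markov's inequality G has no triangles w.h.p.

E[X] ≈ 0.000493; in regime p = Θ(1/n^{3/2}) E[X] tends to 0 (below the triangle threshold p ~ 1/n).


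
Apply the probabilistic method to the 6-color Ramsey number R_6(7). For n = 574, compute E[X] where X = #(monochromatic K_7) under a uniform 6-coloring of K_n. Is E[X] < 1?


E[X] = C(574, 7) · 6^{1 − 21} = 3926481655188664 · 6^{−20} = 3926481655188664/3656158440062976.
As a reduced fraction: E[X] = 490810206898583/457019805007872 ≈ 1.0739.
Is E[X] < 1? NO.
Since E[X] ≥ 1, the first-moment bound is inconclusive at n = 574; it does NOT by itself certify R_6(7) > 574.

E[X] = 490810206898583/457019805007872 ≈ 1.0739; E[X] ≥ 1; first-moment method inconclusive here.


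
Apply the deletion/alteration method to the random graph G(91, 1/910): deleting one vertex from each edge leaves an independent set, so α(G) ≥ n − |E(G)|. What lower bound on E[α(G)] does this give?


E[|E(G)|] = C(91, 2)·p = 4095 · (1/910) = 9/2.
E[α(G)] ≥ n − E[|E(G)|] = 91 − 9/2 = 173/2.
Numerically: ≈ 86.50000.
(This is only a lower bound; the true E[α(G)] may be larger.)

E[α(G)] ≥ 173/2 ≈ 86.50000.


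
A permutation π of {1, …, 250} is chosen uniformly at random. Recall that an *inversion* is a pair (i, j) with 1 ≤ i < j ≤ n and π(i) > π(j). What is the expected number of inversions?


Write X = Σ X_I over the C(250, 2) = 31125 pairs i < j, with X_I the indicator of one inversion.
There are 31125 indicators.
For each fixed pair i < j, the values π(i) and π(j) are two distinct elements of {1, …, 250} in uniformly random order; by symmetry P[π(i) > π(j)] = 1/2.
By linearity: E[X] = 31125 · (1/2) = C(250, 2) · (1/2) = 31125/2 = 31125/2 ≈ 15562.500.

E[X] = 31125/2 = 15562.500.


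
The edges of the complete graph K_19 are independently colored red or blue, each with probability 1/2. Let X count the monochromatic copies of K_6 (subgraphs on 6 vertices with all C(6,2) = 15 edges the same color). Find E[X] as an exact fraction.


Let X = Σ_S X_S over the C(19, 6) = 27132 subsets S of size 6, where X_S = 1 if the K_6 on S is monochromatic.
For a fixed S, the K_6 on S has C(6, 2) = 15 edges. P[all 15 edges red] = (1/2)^15, and likewise for blue, so P[monochromatic] = 2·(1/2)^15 = 2^{1 − 15} = 1/16384.
By linearity of expectation: E[X] = C(19, 6) · 2^{1 − 15} = 27132 · 1/16384 = 6783/4096.
Numerically: E[X] ≈ 1.65601.

E[X] = C(19,6)·2^(1−C(6,2)) = 6783/4096 ≈ 1.65601.


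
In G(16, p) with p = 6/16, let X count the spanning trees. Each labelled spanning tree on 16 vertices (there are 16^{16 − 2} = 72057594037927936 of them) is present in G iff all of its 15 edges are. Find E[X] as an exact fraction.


K_16 has 16^{16 − 2} = 72057594037927936 labelled spanning trees.
For each such spanning tree H, let X_H = 1 if all 15 edges of H are present in G. Then P[X_H = 1] = p^{15} = (3/8)^{15} = 14348907/35184372088832.
By linearity of expectation: E[X] = Σ_H E[X_H] = 72057594037927936 · p^{15} = 72057594037927936 · 14348907/35184372088832 = 29386561536.
Numerically: E[X] ≈ 2.93866e+10.

E[X] = 72057594037927936 · (3/8)^{15} = 29386561536 ≈ 2.93866e+10.


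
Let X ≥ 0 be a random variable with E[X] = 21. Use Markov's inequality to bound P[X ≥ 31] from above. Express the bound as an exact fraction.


μ = E[X] = 21, a = 31.
Markov: P[X ≥ 31] ≤ μ/a = (21)/31 = 21/31.
Numerically: ≈ 0.67742.
(Since a = 31 > μ = 21.00000, the bound 21/31 is < 1 and informative.)

P[X ≥ 31] ≤ 21/31 ≈ 0.67742.


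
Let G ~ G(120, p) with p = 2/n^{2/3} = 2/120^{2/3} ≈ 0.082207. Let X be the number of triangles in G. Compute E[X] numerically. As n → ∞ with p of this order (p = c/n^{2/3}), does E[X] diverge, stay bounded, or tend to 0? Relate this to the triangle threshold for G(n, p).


Number of potential triangles: C(120, 3) = 280840.
Each occurs with probability p³ ≈ (0.082207)³ ≈ 5.5555556e-04.
By linearity: E[X] = C(120, 3)·p³ ≈ 280840 · 5.5555556e-04 ≈ 156.02222.
Since α = 2/3 < 1, p = c/n^{2/3} ≫ 1/n is above the triangle threshold p ~ 1/n. Asymptotically E[X] ~ (c³/6)·n^{3(1−α)} = (2³/6)·n^{1} → ∞; triangles are abundant w.h.p.

E[X] ≈ 156.02222; in regime p = Θ(1/n^{2/3}) E[X] diverges (above the triangle threshold p ~ 1/n).


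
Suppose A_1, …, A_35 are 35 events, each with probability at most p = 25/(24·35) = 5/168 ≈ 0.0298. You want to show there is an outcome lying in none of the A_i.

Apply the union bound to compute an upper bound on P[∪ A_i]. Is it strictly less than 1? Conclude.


Union bound: P[∪_{i=1}^{35} A_i] ≤ Σ_i P[A_i] ≤ 35·p = 35·(5/168) = 25/24.
Numerically: 25/24 ≈ 1.0417.
Is 25/24 < 1? NO.
Since the bound 25/24 is ≥ 1, the union bound is uninformative here; it does NOT by itself certify existence.

35·p = 25/24 ≈ 1.0417; existence NOT certified by the union bound.


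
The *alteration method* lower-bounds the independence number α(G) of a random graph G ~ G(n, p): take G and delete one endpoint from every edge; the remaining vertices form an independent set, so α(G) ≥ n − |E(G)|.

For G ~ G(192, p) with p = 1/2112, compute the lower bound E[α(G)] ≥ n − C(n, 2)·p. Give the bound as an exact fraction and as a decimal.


E[|E(G)|] = C(192, 2)·p = 18336 · (1/2112) = 191/22.
E[α(G)] ≥ n − E[|E(G)|] = 192 − 191/22 = 4033/22.
Numerically: ≈ 183.3182.
(This is only a lower bound; the true E[α(G)] may be larger.)

E[α(G)] ≥ 4033/22 ≈ 183.3182.


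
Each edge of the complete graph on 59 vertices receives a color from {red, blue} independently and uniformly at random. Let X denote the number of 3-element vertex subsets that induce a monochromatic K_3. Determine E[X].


Let X = Σ_S X_S over the C(59, 3) = 32509 subsets S of size 3, where X_S = 1 if the K_3 on S is monochromatic.
For a fixed S, the K_3 on S has C(3, 2) = 3 edges. P[all 3 edges red] = (1/2)^3, and likewise for blue, so P[monochromatic] = 2·(1/2)^3 = 2^{1 − 3} = 1/4.
By linearity of expectation: E[X] = C(59, 3) · 2^{1 − 3} = 32509 · 1/4 = 32509/4.
Numerically: E[X] ≈ 8127.25000.

E[X] = C(59,3)·2^(1−C(3,2)) = 32509/4 ≈ 8127.25000.


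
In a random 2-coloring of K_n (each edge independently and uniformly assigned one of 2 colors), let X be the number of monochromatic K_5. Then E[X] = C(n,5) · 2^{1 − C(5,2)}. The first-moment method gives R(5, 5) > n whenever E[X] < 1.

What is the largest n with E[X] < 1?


We need C(n, 5) · 2^{1 − 10} < 1, i.e. C(n, 5) < 2^{10 − 1} = 512.
Check values of n near the boundary:
  n = 9: C(9, 5) = 126; 126 < 512? YES
  n = 10: C(10, 5) = 252; 252 < 512? YES
  n = 11: C(11, 5) = 462; 462 < 512? YES
  n = 12: C(12, 5) = 792; 792 < 512? NO
The largest n with C(n, 5) < 512 is n = 11 (where E[X] = 231/256 ≈ 0.902). Hence R(5, 5) > 11, i.e. R(5, 5) ≥ 12.

Largest n = 11; hence R(5, 5) > 11.


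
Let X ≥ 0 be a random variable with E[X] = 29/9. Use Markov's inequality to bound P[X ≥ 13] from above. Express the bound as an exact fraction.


μ = E[X] = 29/9, a = 13.
Markov: P[X ≥ 13] ≤ μ/a = (29/9)/13 = 29/117.
Numerically: ≈ 0.2479.
(Since a = 13 > μ = 3.2222, the bound 29/117 is < 1 and informative.)

P[X ≥ 13] ≤ 29/117 ≈ 0.2479.


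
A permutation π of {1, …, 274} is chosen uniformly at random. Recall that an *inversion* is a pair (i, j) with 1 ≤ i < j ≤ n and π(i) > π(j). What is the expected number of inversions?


Write X = Σ X_I over the C(274, 2) = 37401 pairs i < j, with X_I the indicator of one inversion.
There are 37401 indicators.
For each fixed pair i < j, the values π(i) and π(j) are two distinct elements of {1, …, 274} in uniformly random order; by symmetry P[π(i) > π(j)] = 1/2.
By linearity: E[X] = 37401 · (1/2) = C(274, 2) · (1/2) = 37401/2 = 37401/2 ≈ 18700.50000.

E[X] = 37401/2 = 18700.50000.


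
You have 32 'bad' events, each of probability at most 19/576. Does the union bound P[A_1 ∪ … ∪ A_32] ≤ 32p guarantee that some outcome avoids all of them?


Union bound: P[∪_{i=1}^{32} A_i] ≤ Σ_i P[A_i] ≤ 32·p = 32·(19/576) = 19/18.
Numerically: 19/18 ≈ 1.0555556.
Is 19/18 < 1? NO.
Since the bound 19/18 is ≥ 1, the union bound is uninformative here; it does NOT by itself certify existence.

32·p = 19/18 ≈ 1.0555556; existence NOT certified by the union bound.


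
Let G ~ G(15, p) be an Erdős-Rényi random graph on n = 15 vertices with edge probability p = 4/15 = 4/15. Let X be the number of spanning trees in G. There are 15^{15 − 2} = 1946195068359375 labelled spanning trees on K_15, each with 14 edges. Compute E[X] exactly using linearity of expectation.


K_15 has 15^{15 − 2} = 1946195068359375 labelled spanning trees.
For each such spanning tree H, let X_H = 1 if all 14 edges of H are present in G. Then P[X_H = 1] = p^{14} = (4/15)^{14} = 268435456/29192926025390625.
By linearity: E[X] = Σ_H E[X_H] = 1946195068359375 · p^{14} = 1946195068359375 · 268435456/29192926025390625 = 268435456/15.
Numerically: E[X] ≈ 1.7896e+07.

E[X] = 1946195068359375 · (4/15)^{14} = 268435456/15 ≈ 1.7896e+07.


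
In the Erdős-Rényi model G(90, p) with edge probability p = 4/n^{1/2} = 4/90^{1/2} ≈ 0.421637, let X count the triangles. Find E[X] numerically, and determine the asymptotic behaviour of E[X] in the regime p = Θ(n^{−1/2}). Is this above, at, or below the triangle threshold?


Number of potential triangles: C(90, 3) = 117480.
Each occurs with probability p³ ≈ (0.421637)³ ≈ 7.49576927e-02.
By linearity: E[X] = C(90, 3)·p³ ≈ 117480 · 7.49576927e-02 ≈ 8806.029737.
Since α = 1/2 < 1, p = c/n^{1/2} ≫ 1/n is above the triangle threshold p ~ 1/n. Asymptotically E[X] ~ (c³/6)·n^{3(1−α)} = (4³/6)·n^{1.5} → ∞; triangles are abundant w.h.p.

E[X] ≈ 8806.029737; in regime p = Θ(1/n^{1/2}) E[X] diverges (above the triangle threshold p ~ 1/n).


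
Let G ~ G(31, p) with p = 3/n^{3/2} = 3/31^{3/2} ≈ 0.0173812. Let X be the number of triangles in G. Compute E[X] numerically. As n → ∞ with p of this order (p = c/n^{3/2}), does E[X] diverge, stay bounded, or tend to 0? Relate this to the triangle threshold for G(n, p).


Number of potential triangles: C(31, 3) = 4495.
Each occurs with probability p³ ≈ (0.0173812)³ ≈ 5.25092895e-06.
By linearity: E[X] = C(31, 3)·p³ ≈ 4495 · 5.25092895e-06 ≈ 0.023603.
Since α = 3/2 > 1, p = c/n^{3/2} = o(1/n) is below the triangle threshold p ~ 1/n. Asymptotically E[X] ~ (c³/6)·n^{3(1−α)} = (3³/6)·n^{-1.5} → 0, so by Markov's inequality G has no triangles w.h.p.

E[X] ≈ 0.023603; in regime p = Θ(1/n^{3/2}) E[X] tends to 0 (below the triangle threshold p ~ 1/n).


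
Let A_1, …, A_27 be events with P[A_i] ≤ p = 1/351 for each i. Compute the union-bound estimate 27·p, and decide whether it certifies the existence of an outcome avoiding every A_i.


Union bound: P[∪_{i=1}^{27} A_i] ≤ Σ_i P[A_i] ≤ 27·p = 27·(1/351) = 1/13.
Numerically: 1/13 ≈ 0.0769.
Is 1/13 < 1? YES.
Since P[∪ A_i] ≤ 1/13 < 1, the complement has P[∩ A_i^c] ≥ 1 − 1/13 = 12/13 > 0, so some outcome avoids every A_i.

27·p = 1/13 ≈ 0.0769; existence CERTIFIED by the union bound.


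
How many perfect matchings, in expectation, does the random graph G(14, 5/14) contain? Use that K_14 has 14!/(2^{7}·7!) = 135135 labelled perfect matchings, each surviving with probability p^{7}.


K_14 has 14!/(2^{7}·7!) = 135135 labelled perfect matchings.
For each such perfect matching H, let X_H = 1 if all 7 edges of H are present in G. Then P[X_H = 1] = p^{7} = (5/14)^{7} = 78125/105413504.
By linearity of expectation: E[X] = Σ_H E[X_H] = 135135 · p^{7} = 135135 · 78125/105413504 = 1508203125/15059072.
Numerically: E[X] ≈ 100.15.

E[X] = 135135 · (5/14)^{7} = 1508203125/15059072 ≈ 100.15.


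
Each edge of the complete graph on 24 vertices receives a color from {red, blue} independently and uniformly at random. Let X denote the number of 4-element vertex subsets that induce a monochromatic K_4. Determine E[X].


Let X = Σ_S X_S over the C(24, 4) = 10626 subsets S of size 4, where X_S = 1 if the K_4 on S is monochromatic.
For a fixed S, the K_4 on S has C(4, 2) = 6 edges. P[all 6 edges red] = (1/2)^6, and likewise for blue, so P[monochromatic] = 2·(1/2)^6 = 2^{1 − 6} = 1/32.
Summing: E[X] = C(24, 4) · 2^{1 − 6} = 10626 · 1/32 = 5313/16.
Numerically: E[X] ≈ 332.06250.

E[X] = C(24,4)·2^(1−C(4,2)) = 5313/16 ≈ 332.06250.


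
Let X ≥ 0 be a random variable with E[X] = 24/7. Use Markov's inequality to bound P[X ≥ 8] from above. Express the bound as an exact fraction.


μ = E[X] = 24/7, a = 8.
Markov: P[X ≥ 8] ≤ μ/a = (24/7)/8 = 3/7.
Numerically: ≈ 0.42857.
(Since a = 8 > μ = 3.42857, the bound 3/7 is < 1 and informative.)

P[X ≥ 8] ≤ 3/7 ≈ 0.42857.


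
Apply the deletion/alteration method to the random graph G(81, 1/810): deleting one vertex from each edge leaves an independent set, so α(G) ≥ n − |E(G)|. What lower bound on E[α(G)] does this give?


E[|E(G)|] = C(81, 2)·p = 3240 · (1/810) = 4.
E[α(G)] ≥ n − E[|E(G)|] = 81 − 4 = 77.
Numerically: ≈ 77.000000.
(This is only a lower bound; the true E[α(G)] may be larger.)

E[α(G)] ≥ 77 ≈ 77.000000.


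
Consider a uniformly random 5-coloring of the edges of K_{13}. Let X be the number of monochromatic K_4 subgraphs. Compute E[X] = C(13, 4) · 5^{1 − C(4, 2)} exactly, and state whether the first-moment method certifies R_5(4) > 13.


E[X] = C(13, 4) · 5^{1 − 6} = 715 · 5^{−5} = 715/3125.
As a reduced fraction: E[X] = 143/625 ≈ 0.229.
Is E[X] < 1? YES.
Since E[X] < 1, there exists a 5-coloring of K_{13} with no monochromatic K_4; hence R_5(4) > 13.

E[X] = 143/625 ≈ 0.229; E[X] < 1, so R_5(4) > 13.


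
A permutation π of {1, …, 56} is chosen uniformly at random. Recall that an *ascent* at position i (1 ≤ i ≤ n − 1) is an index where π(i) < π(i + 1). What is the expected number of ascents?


Write X = Σ X_I over i = 1, …, 55, with X_I the indicator of one ascent.
There are 55 indicators.
For each fixed i, the pair (π(i), π(i+1)) is a uniformly random ordered pair of distinct values from {1, …, 56}; by symmetry P[π(i) < π(i+1)] = 1/2.
By linearity: E[X] = 55 · (1/2) = (56 − 1) · (1/2) = 55/2 ≈ 27.5000.

E[X] = 55/2 = 27.5000.


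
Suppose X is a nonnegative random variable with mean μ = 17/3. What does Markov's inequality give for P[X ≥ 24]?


μ = E[X] = 17/3, a = 24.
Markov: P[X ≥ 24] ≤ μ/a = (17/3)/24 = 17/72.
Numerically: ≈ 0.236.
(Since a = 24 > μ = 5.667, the bound 17/72 is < 1 and informative.)

P[X ≥ 24] ≤ 17/72 ≈ 0.236.


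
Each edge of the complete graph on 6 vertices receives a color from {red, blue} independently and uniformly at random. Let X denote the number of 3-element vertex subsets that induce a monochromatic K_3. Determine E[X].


Let X = Σ_S X_S over the C(6, 3) = 20 subsets S of size 3, where X_S = 1 if the K_3 on S is monochromatic.
For a fixed S, the K_3 on S has C(3, 2) = 3 edges. P[all 3 edges red] = (1/2)^3, and likewise for blue, so P[monochromatic] = 2·(1/2)^3 = 2^{1 − 3} = 1/4.
By linearity: E[X] = C(6, 3) · 2^{1 − 3} = 20 · 1/4 = 5.
Numerically: E[X] ≈ 5.00000.

E[X] = C(6,3)·2^(1−C(3,2)) = 5 ≈ 5.00000.


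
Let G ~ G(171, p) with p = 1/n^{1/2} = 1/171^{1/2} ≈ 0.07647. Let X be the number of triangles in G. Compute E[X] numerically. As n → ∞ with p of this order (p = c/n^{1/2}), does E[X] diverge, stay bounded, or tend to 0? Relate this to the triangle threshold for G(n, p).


Number of potential triangles: C(171, 3) = 818805.
Each occurs with probability p³ ≈ (0.07647)³ ≈ 4.472042e-04.
By linearity: E[X] = C(171, 3)·p³ ≈ 818805 · 4.472042e-04 ≈ 366.1730.
Since α = 1/2 < 1, p = c/n^{1/2} ≫ 1/n is above the triangle threshold p ~ 1/n. Asymptotically E[X] ~ (c³/6)·n^{3(1−α)} = (1³/6)·n^{1.5} → ∞; triangles are abundant w.h.p.

E[X] ≈ 366.1730; in regime p = Θ(1/n^{1/2}) E[X] diverges (above the triangle threshold p ~ 1/n).


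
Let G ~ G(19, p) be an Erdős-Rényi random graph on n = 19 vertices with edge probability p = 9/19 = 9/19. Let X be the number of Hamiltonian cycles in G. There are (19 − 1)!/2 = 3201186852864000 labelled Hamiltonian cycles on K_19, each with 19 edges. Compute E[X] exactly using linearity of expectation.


K_19 has (19 − 1)!/2 = 3201186852864000 labelled Hamiltonian cycles.
For each such Hamiltonian cycle H, let X_H = 1 if all 19 edges of H are present in G. Then P[X_H = 1] = p^{19} = (9/19)^{19} = 1350851717672992089/1978419655660313589123979.
By linearity: E[X] = Σ_H E[X_H] = 3201186852864000 · p^{19} = 3201186852864000 · 1350851717672992089/1978419655660313589123979 = 4324328758783534194876278992896000/1978419655660313589123979.
Numerically: E[X] ≈ 2.18575e+09.

E[X] = 3201186852864000 · (9/19)^{19} = 4324328758783534194876278992896000/1978419655660313589123979 ≈ 2.18575e+09.


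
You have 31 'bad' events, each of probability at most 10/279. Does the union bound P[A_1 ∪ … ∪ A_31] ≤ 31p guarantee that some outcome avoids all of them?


Union bound: P[∪_{i=1}^{31} A_i] ≤ Σ_i P[A_i] ≤ 31·p = 31·(10/279) = 10/9.
Numerically: 10/9 ≈ 1.1111111.
Is 10/9 < 1? NO.
Since the bound 10/9 is ≥ 1, the union bound is uninformative here; it does NOT by itself certify existence.

31·p = 10/9 ≈ 1.1111111; existence NOT certified by the union bound.


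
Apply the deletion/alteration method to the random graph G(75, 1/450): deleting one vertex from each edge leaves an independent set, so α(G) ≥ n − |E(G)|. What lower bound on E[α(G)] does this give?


E[|E(G)|] = C(75, 2)·p = 2775 · (1/450) = 37/6.
E[α(G)] ≥ n − E[|E(G)|] = 75 − 37/6 = 413/6.
Numerically: ≈ 68.833333.
(This is only a lower bound; the true E[α(G)] may be larger.)

E[α(G)] ≥ 413/6 ≈ 68.833333.


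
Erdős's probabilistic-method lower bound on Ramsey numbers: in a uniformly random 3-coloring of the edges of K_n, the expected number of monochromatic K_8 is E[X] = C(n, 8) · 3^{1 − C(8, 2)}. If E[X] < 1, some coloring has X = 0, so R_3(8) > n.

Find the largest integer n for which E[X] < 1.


We need C(n, 8) · 3^{1 − 28} < 1, i.e. C(n, 8) < 3^{28 − 1} = 7625597484987.
Check values of n near the boundary:
  n = 150: C(150, 8) = 5257211409450; 5257211409450 < 7625597484987? YES
  n = 151: C(151, 8) = 5551321138650; 5551321138650 < 7625597484987? YES
  n = 152: C(152, 8) = 5859727868575; 5859727868575 < 7625597484987? YES
  n = 153: C(153, 8) = 6183023199255; 6183023199255 < 7625597484987? YES
  n = 154: C(154, 8) = 6521818990995; 6521818990995 < 7625597484987? YES
  n = 155: C(155, 8) = 6876747915675; 6876747915675 < 7625597484987? YES
  n = 156: C(156, 8) = 7248464019225; 7248464019225 < 7625597484987? YES
  n = 157: C(157, 8) = 7637643295425; 7637643295425 < 7625597484987? NO
The largest n with C(n, 8) < 7625597484987 is n = 156 (where E[X] = 805384891025/847288609443 ≈ 0.95054). Hence R_3(8) > 156, i.e. R_3(8) ≥ 157.

Largest n = 156; hence R_3(8) > 156.


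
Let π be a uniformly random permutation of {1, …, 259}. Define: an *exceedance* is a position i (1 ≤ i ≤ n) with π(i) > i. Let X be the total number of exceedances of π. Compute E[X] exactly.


Write X = Σ_{i=1}^{259} X_i, where X_i = 1_{π(i) > i}.
For each fixed i, π(i) is uniform over {1, …, 259} (marginal of a uniform permutation), so P[π(i) > i] = (n − i)/n. Summing: Σ_{i=1}^{259} (n − i)/n = (0 + 1 + … + 258)/259 = 259(259 − 1)/(2·259) = (259 − 1)/2.
Hence E[X] = Σ_{i=1}^{259} (259 − i)/259 = 129 ≈ 129.0000.

E[X] = 129 = 129.0000.


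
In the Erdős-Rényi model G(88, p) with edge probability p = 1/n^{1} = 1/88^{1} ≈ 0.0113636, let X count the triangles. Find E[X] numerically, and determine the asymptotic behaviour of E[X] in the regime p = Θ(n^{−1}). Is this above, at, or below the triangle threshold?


Number of potential triangles: C(88, 3) = 109736.
Each occurs with probability p³ ≈ (0.0113636)³ ≈ 1.46741172e-06.
By linearity: E[X] = C(88, 3)·p³ ≈ 109736 · 1.46741172e-06 ≈ 0.161028.
Here α = 1, so p = 1/n is exactly at the triangle threshold p ~ 1/n. Asymptotically E[X] → c³/6 = 1³/6 = 1/6 ≈ 0.166667, a bounded constant. In this regime the triangle count is asymptotically Poisson(c³/6).

E[X] ≈ 0.161028; in regime p = Θ(1/n^{1}) E[X] stays bounded (at the triangle threshold p ~ 1/n).


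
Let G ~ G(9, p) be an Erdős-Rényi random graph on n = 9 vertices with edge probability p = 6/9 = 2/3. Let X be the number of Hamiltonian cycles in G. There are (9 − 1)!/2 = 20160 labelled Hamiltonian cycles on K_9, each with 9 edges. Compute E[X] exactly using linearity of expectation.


K_9 has (9 − 1)!/2 = 20160 labelled Hamiltonian cycles.
For each such Hamiltonian cycle H, let X_H = 1 if all 9 edges of H are present in G. Then P[X_H = 1] = p^{9} = (2/3)^{9} = 512/19683.
By linearity of expectation: E[X] = Σ_H E[X_H] = 20160 · p^{9} = 20160 · 512/19683 = 1146880/2187.
Numerically: E[X] ≈ 524.408.

E[X] = 20160 · (2/3)^{9} = 1146880/2187 ≈ 524.408.


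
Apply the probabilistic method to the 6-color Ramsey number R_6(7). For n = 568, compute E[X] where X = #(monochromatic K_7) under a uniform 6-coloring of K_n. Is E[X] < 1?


E[X] = C(568, 7) · 6^{1 − 21} = 3646611956239704 · 6^{−20} = 3646611956239704/3656158440062976.
As a reduced fraction: E[X] = 16882462760369/16926659444736 ≈ 0.997389.
Is E[X] < 1? YES.
Since E[X] < 1, there exists a 6-coloring of K_{568} with no monochromatic K_7; hence R_6(7) > 568.

E[X] = 16882462760369/16926659444736 ≈ 0.997389; E[X] < 1, so R_6(7) > 568.


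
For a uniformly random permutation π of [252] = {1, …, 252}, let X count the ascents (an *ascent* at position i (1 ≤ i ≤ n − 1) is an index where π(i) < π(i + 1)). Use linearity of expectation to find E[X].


Write X = Σ X_I over i = 1, …, 251, with X_I the indicator of one ascent.
There are 251 indicators.
For each fixed i, the pair (π(i), π(i+1)) is a uniformly random ordered pair of distinct values from {1, …, 252}; by symmetry P[π(i) < π(i+1)] = 1/2.
By linearity: E[X] = 251 · (1/2) = (252 − 1) · (1/2) = 251/2 ≈ 125.500.

E[X] = 251/2 = 125.500.


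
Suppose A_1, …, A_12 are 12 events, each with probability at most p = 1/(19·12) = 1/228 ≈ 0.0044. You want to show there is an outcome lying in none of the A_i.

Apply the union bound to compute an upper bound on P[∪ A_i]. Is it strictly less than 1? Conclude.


Union bound: P[∪_{i=1}^{12} A_i] ≤ Σ_i P[A_i] ≤ 12·p = 12·(1/228) = 1/19.
Numerically: 1/19 ≈ 0.0526.
Is 1/19 < 1? YES.
Since P[∪ A_i] ≤ 1/19 < 1, the complement has P[∩ A_i^c] ≥ 1 − 1/19 = 18/19 > 0, so some outcome avoids every A_i.

12·p = 1/19 ≈ 0.0526; existence CERTIFIED by the union bound.


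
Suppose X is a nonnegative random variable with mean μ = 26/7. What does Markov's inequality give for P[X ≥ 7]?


μ = E[X] = 26/7, a = 7.
Markov: P[X ≥ 7] ≤ μ/a = (26/7)/7 = 26/49.
Numerically: ≈ 0.531.
(Since a = 7 > μ = 3.714, the bound 26/49 is < 1 and informative.)

P[X ≥ 7] ≤ 26/49 ≈ 0.531.


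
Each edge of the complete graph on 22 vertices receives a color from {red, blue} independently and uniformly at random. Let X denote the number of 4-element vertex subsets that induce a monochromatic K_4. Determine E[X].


Let X = Σ_S X_S over the C(22, 4) = 7315 subsets S of size 4, where X_S = 1 if the K_4 on S is monochromatic.
For a fixed S, the K_4 on S has C(4, 2) = 6 edges. P[all 6 edges red] = (1/2)^6, and likewise for blue, so P[monochromatic] = 2·(1/2)^6 = 2^{1 − 6} = 1/32.
Summing: E[X] = C(22, 4) · 2^{1 − 6} = 7315 · 1/32 = 7315/32.
Numerically: E[X] ≈ 228.594.

E[X] = C(22,4)·2^(1−C(4,2)) = 7315/32 ≈ 228.594.


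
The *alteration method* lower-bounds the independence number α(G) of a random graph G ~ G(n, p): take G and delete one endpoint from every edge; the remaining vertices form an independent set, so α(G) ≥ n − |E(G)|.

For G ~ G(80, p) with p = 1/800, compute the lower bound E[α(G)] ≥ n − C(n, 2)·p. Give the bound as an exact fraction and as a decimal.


E[|E(G)|] = C(80, 2)·p = 3160 · (1/800) = 79/20.
E[α(G)] ≥ n − E[|E(G)|] = 80 − 79/20 = 1521/20.
Numerically: ≈ 76.0500.
(This is only a lower bound; the true E[α(G)] may be larger.)

E[α(G)] ≥ 1521/20 ≈ 76.0500.


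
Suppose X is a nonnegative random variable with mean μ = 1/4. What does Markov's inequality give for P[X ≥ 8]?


μ = E[X] = 1/4, a = 8.
Markov: P[X ≥ 8] ≤ μ/a = (1/4)/8 = 1/32.
Numerically: ≈ 0.031250.
(Since a = 8 > μ = 0.250000, the bound 1/32 is < 1 and informative.)

P[X ≥ 8] ≤ 1/32 ≈ 0.031250.


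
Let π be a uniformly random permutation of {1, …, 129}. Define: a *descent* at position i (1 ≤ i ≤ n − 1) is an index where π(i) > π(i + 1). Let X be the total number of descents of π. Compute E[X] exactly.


Write X = Σ X_I over i = 1, …, 128, with X_I the indicator of one descent.
There are 128 indicators.
For each fixed i, the pair (π(i), π(i+1)) is a uniformly random ordered pair of distinct values from {1, …, 129}; by symmetry P[π(i) > π(i+1)] = 1/2.
By linearity: E[X] = 128 · (1/2) = (129 − 1) · (1/2) = 64 ≈ 64.00000.

E[X] = 64 = 64.00000.


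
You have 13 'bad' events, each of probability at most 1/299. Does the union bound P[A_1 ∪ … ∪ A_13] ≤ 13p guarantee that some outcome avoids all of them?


Union bound: P[∪_{i=1}^{13} A_i] ≤ Σ_i P[A_i] ≤ 13·p = 13·(1/299) = 1/23.
Numerically: 1/23 ≈ 0.04348.
Is 1/23 < 1? YES.
Since P[∪ A_i] ≤ 1/23 < 1, the complement has P[∩ A_i^c] ≥ 1 − 1/23 = 22/23 > 0, so some outcome avoids every A_i.

13·p = 1/23 ≈ 0.04348; existence CERTIFIED by the union bound.


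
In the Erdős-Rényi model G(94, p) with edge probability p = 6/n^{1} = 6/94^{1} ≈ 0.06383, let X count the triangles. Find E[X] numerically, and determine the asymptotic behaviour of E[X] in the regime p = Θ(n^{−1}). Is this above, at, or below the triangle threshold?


Number of potential triangles: C(94, 3) = 134044.
Each occurs with probability p³ ≈ (0.06383)³ ≈ 2.600580e-04.
By linearity: E[X] = C(94, 3)·p³ ≈ 134044 · 2.600580e-04 ≈ 34.8592.
Here α = 1, so p = 6/n is exactly at the triangle threshold p ~ 1/n. Asymptotically E[X] → c³/6 = 6³/6 = 36 ≈ 36.0000, a bounded constant. In this regime the triangle count is asymptotically Poisson(c³/6).

E[X] ≈ 34.8592; in regime p = Θ(1/n^{1}) E[X] stays bounded (at the triangle threshold p ~ 1/n).


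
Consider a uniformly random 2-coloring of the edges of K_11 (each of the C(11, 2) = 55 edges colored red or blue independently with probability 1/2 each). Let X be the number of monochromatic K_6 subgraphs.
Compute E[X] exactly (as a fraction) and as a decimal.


Let X = Σ_S X_S over the C(11, 6) = 462 subsets S of size 6, where X_S = 1 if the K_6 on S is monochromatic.
For a fixed S, the K_6 on S has C(6, 2) = 15 edges. P[all 15 edges red] = (1/2)^15, and likewise for blue, so P[monochromatic] = 2·(1/2)^15 = 2^{1 − 15} = 1/16384.
By linearity of expectation: E[X] = C(11, 6) · 2^{1 − 15} = 462 · 1/16384 = 231/8192.
Numerically: E[X] ≈ 0.02820.

E[X] = C(11,6)·2^(1−C(6,2)) = 231/8192 ≈ 0.02820.


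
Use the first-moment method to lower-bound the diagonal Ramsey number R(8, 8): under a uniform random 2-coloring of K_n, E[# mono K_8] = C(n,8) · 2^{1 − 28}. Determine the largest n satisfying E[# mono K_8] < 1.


We need C(n, 8) · 2^{1 − 28} < 1, i.e. C(n, 8) < 2^{28 − 1} = 134217728.
Check values of n near the boundary:
  n = 38: C(38, 8) = 48903492; 48903492 < 134217728? YES
  n = 39: C(39, 8) = 61523748; 61523748 < 134217728? YES
  n = 40: C(40, 8) = 76904685; 76904685 < 134217728? YES
  n = 41: C(41, 8) = 95548245; 95548245 < 134217728? YES
  n = 42: C(42, 8) = 118030185; 118030185 < 134217728? YES
  n = 43: C(43, 8) = 145008513; 145008513 < 134217728? NO
  n = 44: C(44, 8) = 177232627; 177232627 < 134217728? NO
The largest n with C(n, 8) < 134217728 is n = 42 (where E[X] = 118030185/134217728 ≈ 0.879). Hence R(8, 8) > 42, i.e. R(8, 8) ≥ 43.

Largest n = 42; hence R(8, 8) > 42.


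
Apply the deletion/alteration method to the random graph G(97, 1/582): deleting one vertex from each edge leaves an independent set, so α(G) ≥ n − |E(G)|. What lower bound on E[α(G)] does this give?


E[|E(G)|] = C(97, 2)·p = 4656 · (1/582) = 8.
E[α(G)] ≥ n − E[|E(G)|] = 97 − 8 = 89.
Numerically: ≈ 89.0000.
(This is only a lower bound; the true E[α(G)] may be larger.)

E[α(G)] ≥ 89 ≈ 89.0000.


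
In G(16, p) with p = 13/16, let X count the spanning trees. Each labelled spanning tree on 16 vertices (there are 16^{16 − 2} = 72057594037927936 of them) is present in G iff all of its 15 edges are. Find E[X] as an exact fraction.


K_16 has 16^{16 − 2} = 72057594037927936 labelled spanning trees.
For each such spanning tree H, let X_H = 1 if all 15 edges of H are present in G. Then P[X_H = 1] = p^{15} = (13/16)^{15} = 51185893014090757/1152921504606846976.
Summing the indicators: E[X] = Σ_H E[X_H] = 72057594037927936 · p^{15} = 72057594037927936 · 51185893014090757/1152921504606846976 = 51185893014090757/16.
Numerically: E[X] ≈ 3.19912e+15.

E[X] = 72057594037927936 · (13/16)^{15} = 51185893014090757/16 ≈ 3.19912e+15.


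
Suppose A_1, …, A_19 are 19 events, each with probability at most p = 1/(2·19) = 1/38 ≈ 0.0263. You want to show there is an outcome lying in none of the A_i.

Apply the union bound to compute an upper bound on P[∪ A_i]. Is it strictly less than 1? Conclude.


Union bound: P[∪_{i=1}^{19} A_i] ≤ Σ_i P[A_i] ≤ 19·p = 19·(1/38) = 1/2.
Numerically: 1/2 ≈ 0.5000.
Is 1/2 < 1? YES.
Since P[∪ A_i] ≤ 1/2 < 1, the complement has P[∩ A_i^c] ≥ 1 − 1/2 = 1/2 > 0, so some outcome avoids every A_i.

19·p = 1/2 ≈ 0.5000; existence CERTIFIED by the union bound.


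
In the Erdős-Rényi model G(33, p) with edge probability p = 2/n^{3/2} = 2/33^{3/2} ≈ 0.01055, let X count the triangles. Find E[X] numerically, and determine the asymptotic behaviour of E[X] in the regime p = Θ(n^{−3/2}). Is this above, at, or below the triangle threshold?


Number of potential triangles: C(33, 3) = 5456.
Each occurs with probability p³ ≈ (0.01055)³ ≈ 1.174295e-06.
By linearity: E[X] = C(33, 3)·p³ ≈ 5456 · 1.174295e-06 ≈ 0.0064.
Since α = 3/2 > 1, p = c/n^{3/2} = o(1/n) is below the triangle threshold p ~ 1/n. Asymptotically E[X] ~ (c³/6)·n^{3(1−α)} = (2³/6)·n^{-1.5} → 0, so by Markov's inequality G has no triangles w.h.p.

E[X] ≈ 0.0064; in regime p = Θ(1/n^{3/2}) E[X] tends to 0 (below the triangle threshold p ~ 1/n).
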